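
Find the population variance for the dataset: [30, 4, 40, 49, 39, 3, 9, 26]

275.5

Step 1: Compute the mean: (30 + 4 + 40 + 49 + 39 + 3 + 9 + 26) / 8 = 25
Step 2: Compute squared deviations from the mean:
  (30 - 25)^2 = 25
  (4 - 25)^2 = 441
  (40 - 25)^2 = 225
  (49 - 25)^2 = 576
  (39 - 25)^2 = 196
  (3 - 25)^2 = 484
  (9 - 25)^2 = 256
  (26 - 25)^2 = 1
Step 3: Sum of squared deviations = 2204
Step 4: Population variance = 2204 / 8 = 275.5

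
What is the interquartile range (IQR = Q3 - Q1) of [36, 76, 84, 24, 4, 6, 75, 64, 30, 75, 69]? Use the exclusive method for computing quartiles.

51

Step 1: Sort the data: [4, 6, 24, 30, 36, 64, 69, 75, 75, 76, 84]
Step 2: n = 11
Step 3: Using the exclusive quartile method:
  Q1 = 24
  Q2 (median) = 64
  Q3 = 75
  IQR = Q3 - Q1 = 75 - 24 = 51
Step 4: IQR = 51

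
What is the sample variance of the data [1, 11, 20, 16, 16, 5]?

53.1

Step 1: Compute the mean: (1 + 11 + 20 + 16 + 16 + 5) / 6 = 11.5
Step 2: Compute squared deviations from the mean:
  (1 - 11.5)^2 = 110.25
  (11 - 11.5)^2 = 0.25
  (20 - 11.5)^2 = 72.25
  (16 - 11.5)^2 = 20.25
  (16 - 11.5)^2 = 20.25
  (5 - 11.5)^2 = 42.25
Step 3: Sum of squared deviations = 265.5
Step 4: Sample variance = 265.5 / 5 = 53.1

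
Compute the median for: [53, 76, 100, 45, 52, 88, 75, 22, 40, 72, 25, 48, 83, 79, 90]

72

Step 1: Sort the data in ascending order: [22, 25, 40, 45, 48, 52, 53, 72, 75, 76, 79, 83, 88, 90, 100]
Step 2: The number of values is n = 15.
Step 3: Since n is odd, the median is the middle value at position 8: 72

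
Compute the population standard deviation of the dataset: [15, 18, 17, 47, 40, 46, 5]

15.761

Step 1: Compute the mean: 26.8571
Step 2: Sum of squared deviations from the mean: 1738.8571
Step 3: Population variance = 1738.8571 / 7 = 248.4082
Step 4: Standard deviation = sqrt(248.4082) = 15.761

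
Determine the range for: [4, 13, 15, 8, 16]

12

Step 1: Identify the maximum value: max = 16
Step 2: Identify the minimum value: min = 4
Step 3: Range = max - min = 16 - 4 = 12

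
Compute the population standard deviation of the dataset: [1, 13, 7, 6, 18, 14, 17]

5.8414

Step 1: Compute the mean: 10.8571
Step 2: Sum of squared deviations from the mean: 238.8571
Step 3: Population variance = 238.8571 / 7 = 34.1224
Step 4: Standard deviation = sqrt(34.1224) = 5.8414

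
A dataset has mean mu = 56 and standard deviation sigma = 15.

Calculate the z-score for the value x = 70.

0.9333

Step 1: Recall the z-score formula: z = (x - mu) / sigma
Step 2: Substitute values: z = (70 - 56) / 15
Step 3: z = 14 / 15 = 0.9333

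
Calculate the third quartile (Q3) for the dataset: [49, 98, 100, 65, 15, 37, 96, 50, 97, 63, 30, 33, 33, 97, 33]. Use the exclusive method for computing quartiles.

97

Step 1: Sort the data: [15, 30, 33, 33, 33, 37, 49, 50, 63, 65, 96, 97, 97, 98, 100]
Step 2: n = 15
Step 3: Using the exclusive quartile method:
  Q1 = 33
  Q2 (median) = 50
  Q3 = 97
  IQR = Q3 - Q1 = 97 - 33 = 64
Step 4: Q3 = 97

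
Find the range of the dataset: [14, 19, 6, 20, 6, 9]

14

Step 1: Identify the maximum value: max = 20
Step 2: Identify the minimum value: min = 6
Step 3: Range = max - min = 20 - 6 = 14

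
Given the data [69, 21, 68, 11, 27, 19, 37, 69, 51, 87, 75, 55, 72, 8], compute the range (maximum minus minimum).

79

Step 1: Identify the maximum value: max = 87
Step 2: Identify the minimum value: min = 8
Step 3: Range = max - min = 87 - 8 = 79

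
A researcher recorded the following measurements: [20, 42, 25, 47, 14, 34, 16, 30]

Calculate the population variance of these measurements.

126

Step 1: Compute the mean: (20 + 42 + 25 + 47 + 14 + 34 + 16 + 30) / 8 = 28.5
Step 2: Compute squared deviations from the mean:
  (20 - 28.5)^2 = 72.25
  (42 - 28.5)^2 = 182.25
  (25 - 28.5)^2 = 12.25
  (47 - 28.5)^2 = 342.25
  (14 - 28.5)^2 = 210.25
  (34 - 28.5)^2 = 30.25
  (16 - 28.5)^2 = 156.25
  (30 - 28.5)^2 = 2.25
Step 3: Sum of squared deviations = 1008
Step 4: Population variance = 1008 / 8 = 126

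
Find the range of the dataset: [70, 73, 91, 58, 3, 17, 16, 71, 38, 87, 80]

88

Step 1: Identify the maximum value: max = 91
Step 2: Identify the minimum value: min = 3
Step 3: Range = max - min = 91 - 3 = 88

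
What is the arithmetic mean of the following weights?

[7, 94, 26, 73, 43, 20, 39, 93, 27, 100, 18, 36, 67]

49.4615

Step 1: Sum all values: 7 + 94 + 26 + 73 + 43 + 20 + 39 + 93 + 27 + 100 + 18 + 36 + 67 = 643
Step 2: Count the number of values: n = 13
Step 3: Mean = sum / n = 643 / 13 = 49.4615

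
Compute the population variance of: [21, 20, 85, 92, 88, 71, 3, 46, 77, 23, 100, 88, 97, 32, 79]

1042.9156

Step 1: Compute the mean: (21 + 20 + 85 + 92 + 88 + 71 + 3 + 46 + 77 + 23 + 100 + 88 + 97 + 32 + 79) / 15 = 61.4667
Step 2: Compute squared deviations from the mean:
  (21 - 61.4667)^2 = 1637.5511
  (20 - 61.4667)^2 = 1719.4844
  (85 - 61.4667)^2 = 553.8178
  (92 - 61.4667)^2 = 932.2844
  (88 - 61.4667)^2 = 704.0178
  (71 - 61.4667)^2 = 90.8844
  (3 - 61.4667)^2 = 3418.3511
  (46 - 61.4667)^2 = 239.2178
  (77 - 61.4667)^2 = 241.2844
  (23 - 61.4667)^2 = 1479.6844
  (100 - 61.4667)^2 = 1484.8178
  (88 - 61.4667)^2 = 704.0178
  (97 - 61.4667)^2 = 1262.6178
  (32 - 61.4667)^2 = 868.2844
  (79 - 61.4667)^2 = 307.4178
Step 3: Sum of squared deviations = 15643.7333
Step 4: Population variance = 15643.7333 / 15 = 1042.9156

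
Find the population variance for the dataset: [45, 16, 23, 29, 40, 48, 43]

128.4082

Step 1: Compute the mean: (45 + 16 + 23 + 29 + 40 + 48 + 43) / 7 = 34.8571
Step 2: Compute squared deviations from the mean:
  (45 - 34.8571)^2 = 102.8776
  (16 - 34.8571)^2 = 355.5918
  (23 - 34.8571)^2 = 140.5918
  (29 - 34.8571)^2 = 34.3061
  (40 - 34.8571)^2 = 26.449
  (48 - 34.8571)^2 = 172.7347
  (43 - 34.8571)^2 = 66.3061
Step 3: Sum of squared deviations = 898.8571
Step 4: Population variance = 898.8571 / 7 = 128.4082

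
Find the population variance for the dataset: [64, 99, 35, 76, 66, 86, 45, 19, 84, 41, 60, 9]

705.5

Step 1: Compute the mean: (64 + 99 + 35 + 76 + 66 + 86 + 45 + 19 + 84 + 41 + 60 + 9) / 12 = 57
Step 2: Compute squared deviations from the mean:
  (64 - 57)^2 = 49
  (99 - 57)^2 = 1764
  (35 - 57)^2 = 484
  (76 - 57)^2 = 361
  (66 - 57)^2 = 81
  (86 - 57)^2 = 841
  (45 - 57)^2 = 144
  (19 - 57)^2 = 1444
  (84 - 57)^2 = 729
  (41 - 57)^2 = 256
  (60 - 57)^2 = 9
  (9 - 57)^2 = 2304
Step 3: Sum of squared deviations = 8466
Step 4: Population variance = 8466 / 12 = 705.5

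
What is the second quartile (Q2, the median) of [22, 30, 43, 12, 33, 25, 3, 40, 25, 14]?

25

Step 1: Sort the data: [3, 12, 14, 22, 25, 25, 30, 33, 40, 43]
Step 2: n = 10
Step 3: Q2 is the median. Since n is even, it is the average of the values at positions 5 and 6:
  Q2 = (25 + 25) / 2 = 25
Step 4: Q2 = 25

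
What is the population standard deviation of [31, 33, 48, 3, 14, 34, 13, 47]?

15.317

Step 1: Compute the mean: 27.875
Step 2: Sum of squared deviations from the mean: 1876.875
Step 3: Population variance = 1876.875 / 8 = 234.6094
Step 4: Standard deviation = sqrt(234.6094) = 15.317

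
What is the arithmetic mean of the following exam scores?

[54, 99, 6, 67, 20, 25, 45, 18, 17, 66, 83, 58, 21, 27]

43.2857

Step 1: Sum all values: 54 + 99 + 6 + 67 + 20 + 25 + 45 + 18 + 17 + 66 + 83 + 58 + 21 + 27 = 606
Step 2: Count the number of values: n = 14
Step 3: Mean = sum / n = 606 / 14 = 43.2857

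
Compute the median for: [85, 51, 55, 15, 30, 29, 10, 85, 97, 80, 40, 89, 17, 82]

53

Step 1: Sort the data in ascending order: [10, 15, 17, 29, 30, 40, 51, 55, 80, 82, 85, 85, 89, 97]
Step 2: The number of values is n = 14.
Step 3: Since n is even, the median is the average of positions 7 and 8:
  Median = (51 + 55) / 2 = 53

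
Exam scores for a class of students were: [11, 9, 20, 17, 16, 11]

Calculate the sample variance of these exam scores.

18.4

Step 1: Compute the mean: (11 + 9 + 20 + 17 + 16 + 11) / 6 = 14
Step 2: Compute squared deviations from the mean:
  (11 - 14)^2 = 9
  (9 - 14)^2 = 25
  (20 - 14)^2 = 36
  (17 - 14)^2 = 9
  (16 - 14)^2 = 4
  (11 - 14)^2 = 9
Step 3: Sum of squared deviations = 92
Step 4: Sample variance = 92 / 5 = 18.4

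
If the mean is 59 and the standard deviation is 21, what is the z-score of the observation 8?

-2.4286

Step 1: Recall the z-score formula: z = (x - mu) / sigma
Step 2: Substitute values: z = (8 - 59) / 21
Step 3: z = -51 / 21 = -2.4286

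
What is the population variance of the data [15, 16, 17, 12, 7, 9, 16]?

12.9796

Step 1: Compute the mean: (15 + 16 + 17 + 12 + 7 + 9 + 16) / 7 = 13.1429
Step 2: Compute squared deviations from the mean:
  (15 - 13.1429)^2 = 3.449
  (16 - 13.1429)^2 = 8.1633
  (17 - 13.1429)^2 = 14.8776
  (12 - 13.1429)^2 = 1.3061
  (7 - 13.1429)^2 = 37.7347
  (9 - 13.1429)^2 = 17.1633
  (16 - 13.1429)^2 = 8.1633
Step 3: Sum of squared deviations = 90.8571
Step 4: Population variance = 90.8571 / 7 = 12.9796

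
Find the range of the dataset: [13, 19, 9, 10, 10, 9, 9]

10

Step 1: Identify the maximum value: max = 19
Step 2: Identify the minimum value: min = 9
Step 3: Range = max - min = 19 - 9 = 10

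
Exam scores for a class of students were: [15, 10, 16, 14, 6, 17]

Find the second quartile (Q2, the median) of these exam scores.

14.5

Step 1: Sort the data: [6, 10, 14, 15, 16, 17]
Step 2: n = 6
Step 3: Q2 is the median. Since n is even, it is the average of the values at positions 3 and 4:
  Q2 = (14 + 15) / 2 = 14.5
Step 4: Q2 = 14.5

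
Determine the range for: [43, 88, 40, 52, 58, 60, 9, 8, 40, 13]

80

Step 1: Identify the maximum value: max = 88
Step 2: Identify the minimum value: min = 8
Step 3: Range = max - min = 88 - 8 = 80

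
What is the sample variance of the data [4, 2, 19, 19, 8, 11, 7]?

46

Step 1: Compute the mean: (4 + 2 + 19 + 19 + 8 + 11 + 7) / 7 = 10
Step 2: Compute squared deviations from the mean:
  (4 - 10)^2 = 36
  (2 - 10)^2 = 64
  (19 - 10)^2 = 81
  (19 - 10)^2 = 81
  (8 - 10)^2 = 4
  (11 - 10)^2 = 1
  (7 - 10)^2 = 9
Step 3: Sum of squared deviations = 276
Step 4: Sample variance = 276 / 6 = 46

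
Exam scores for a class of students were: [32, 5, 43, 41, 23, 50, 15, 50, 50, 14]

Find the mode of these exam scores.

50

Step 1: Count the frequency of each value:
  5: appears 1 time(s)
  14: appears 1 time(s)
  15: appears 1 time(s)
  23: appears 1 time(s)
  32: appears 1 time(s)
  41: appears 1 time(s)
  43: appears 1 time(s)
  50: appears 3 time(s)
Step 2: The value 50 appears most frequently (3 times).
Step 3: Mode = 50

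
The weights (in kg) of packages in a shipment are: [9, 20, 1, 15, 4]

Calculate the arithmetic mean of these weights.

9.8

Step 1: Sum all values: 9 + 20 + 1 + 15 + 4 = 49
Step 2: Count the number of values: n = 5
Step 3: Mean = sum / n = 49 / 5 = 9.8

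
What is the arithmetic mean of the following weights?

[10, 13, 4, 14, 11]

10.4

Step 1: Sum all values: 10 + 13 + 4 + 14 + 11 = 52
Step 2: Count the number of values: n = 5
Step 3: Mean = sum / n = 52 / 5 = 10.4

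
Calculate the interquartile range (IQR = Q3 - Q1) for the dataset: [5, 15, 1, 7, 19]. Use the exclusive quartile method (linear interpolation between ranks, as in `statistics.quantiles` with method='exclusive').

14

Step 1: Sort the data: [1, 5, 7, 15, 19]
Step 2: n = 5
Step 3: Using the exclusive quartile method:
  Q1 = 3
  Q2 (median) = 7
  Q3 = 17
  IQR = Q3 - Q1 = 17 - 3 = 14
Step 4: IQR = 14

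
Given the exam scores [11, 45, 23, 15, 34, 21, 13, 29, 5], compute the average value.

21.7778

Step 1: Sum all values: 11 + 45 + 23 + 15 + 34 + 21 + 13 + 29 + 5 = 196
Step 2: Count the number of values: n = 9
Step 3: Mean = sum / n = 196 / 9 = 21.7778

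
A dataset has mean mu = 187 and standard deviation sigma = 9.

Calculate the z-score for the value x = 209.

2.4444

Step 1: Recall the z-score formula: z = (x - mu) / sigma
Step 2: Substitute values: z = (209 - 187) / 9
Step 3: z = 22 / 9 = 2.4444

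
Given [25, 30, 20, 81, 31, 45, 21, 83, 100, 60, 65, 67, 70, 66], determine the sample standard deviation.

25.8389

Step 1: Compute the mean: 54.5714
Step 2: Sum of squared deviations from the mean: 8679.4286
Step 3: Sample variance = 8679.4286 / 13 = 667.6484
Step 4: Standard deviation = sqrt(667.6484) = 25.8389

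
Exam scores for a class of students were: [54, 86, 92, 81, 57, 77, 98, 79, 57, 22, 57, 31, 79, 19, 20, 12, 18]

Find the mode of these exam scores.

57

Step 1: Count the frequency of each value:
  12: appears 1 time(s)
  18: appears 1 time(s)
  19: appears 1 time(s)
  20: appears 1 time(s)
  22: appears 1 time(s)
  31: appears 1 time(s)
  54: appears 1 time(s)
  57: appears 3 time(s)
  77: appears 1 time(s)
  79: appears 2 time(s)
  81: appears 1 time(s)
  86: appears 1 time(s)
  92: appears 1 time(s)
  98: appears 1 time(s)
Step 2: The value 57 appears most frequently (3 times).
Step 3: Mode = 57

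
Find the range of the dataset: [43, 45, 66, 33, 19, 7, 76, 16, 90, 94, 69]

87

Step 1: Identify the maximum value: max = 94
Step 2: Identify the minimum value: min = 7
Step 3: Range = max - min = 94 - 7 = 87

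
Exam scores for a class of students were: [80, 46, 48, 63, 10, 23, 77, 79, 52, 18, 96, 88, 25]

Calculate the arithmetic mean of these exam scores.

54.2308

Step 1: Sum all values: 80 + 46 + 48 + 63 + 10 + 23 + 77 + 79 + 52 + 18 + 96 + 88 + 25 = 705
Step 2: Count the number of values: n = 13
Step 3: Mean = sum / n = 705 / 13 = 54.2308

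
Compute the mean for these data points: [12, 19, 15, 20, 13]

15.8

Step 1: Sum all values: 12 + 19 + 15 + 20 + 13 = 79
Step 2: Count the number of values: n = 5
Step 3: Mean = sum / n = 79 / 5 = 15.8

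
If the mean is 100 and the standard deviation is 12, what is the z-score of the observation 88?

-1

Step 1: Recall the z-score formula: z = (x - mu) / sigma
Step 2: Substitute values: z = (88 - 100) / 12
Step 3: z = -12 / 12 = -1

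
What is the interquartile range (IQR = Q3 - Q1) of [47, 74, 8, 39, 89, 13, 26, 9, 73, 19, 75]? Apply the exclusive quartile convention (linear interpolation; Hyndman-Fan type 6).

61

Step 1: Sort the data: [8, 9, 13, 19, 26, 39, 47, 73, 74, 75, 89]
Step 2: n = 11
Step 3: Using the exclusive quartile method:
  Q1 = 13
  Q2 (median) = 39
  Q3 = 74
  IQR = Q3 - Q1 = 74 - 13 = 61
Step 4: IQR = 61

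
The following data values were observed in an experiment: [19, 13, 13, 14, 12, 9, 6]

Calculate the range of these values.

13

Step 1: Identify the maximum value: max = 19
Step 2: Identify the minimum value: min = 6
Step 3: Range = max - min = 19 - 6 = 13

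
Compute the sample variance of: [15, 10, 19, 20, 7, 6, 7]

35.3333

Step 1: Compute the mean: (15 + 10 + 19 + 20 + 7 + 6 + 7) / 7 = 12
Step 2: Compute squared deviations from the mean:
  (15 - 12)^2 = 9
  (10 - 12)^2 = 4
  (19 - 12)^2 = 49
  (20 - 12)^2 = 64
  (7 - 12)^2 = 25
  (6 - 12)^2 = 36
  (7 - 12)^2 = 25
Step 3: Sum of squared deviations = 212
Step 4: Sample variance = 212 / 6 = 35.3333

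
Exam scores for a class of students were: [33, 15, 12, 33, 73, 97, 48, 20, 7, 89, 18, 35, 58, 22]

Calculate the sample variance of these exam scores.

842.7692

Step 1: Compute the mean: (33 + 15 + 12 + 33 + 73 + 97 + 48 + 20 + 7 + 89 + 18 + 35 + 58 + 22) / 14 = 40
Step 2: Compute squared deviations from the mean:
  (33 - 40)^2 = 49
  (15 - 40)^2 = 625
  (12 - 40)^2 = 784
  (33 - 40)^2 = 49
  (73 - 40)^2 = 1089
  (97 - 40)^2 = 3249
  (48 - 40)^2 = 64
  (20 - 40)^2 = 400
  (7 - 40)^2 = 1089
  (89 - 40)^2 = 2401
  (18 - 40)^2 = 484
  (35 - 40)^2 = 25
  (58 - 40)^2 = 324
  (22 - 40)^2 = 324
Step 3: Sum of squared deviations = 10956
Step 4: Sample variance = 10956 / 13 = 842.7692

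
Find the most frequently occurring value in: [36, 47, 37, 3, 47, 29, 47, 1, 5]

47

Step 1: Count the frequency of each value:
  1: appears 1 time(s)
  3: appears 1 time(s)
  5: appears 1 time(s)
  29: appears 1 time(s)
  36: appears 1 time(s)
  37: appears 1 time(s)
  47: appears 3 time(s)
Step 2: The value 47 appears most frequently (3 times).
Step 3: Mode = 47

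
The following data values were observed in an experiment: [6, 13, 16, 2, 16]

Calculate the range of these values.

14

Step 1: Identify the maximum value: max = 16
Step 2: Identify the minimum value: min = 2
Step 3: Range = max - min = 16 - 2 = 14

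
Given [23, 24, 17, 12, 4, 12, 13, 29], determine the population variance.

57.9375

Step 1: Compute the mean: (23 + 24 + 17 + 12 + 4 + 12 + 13 + 29) / 8 = 16.75
Step 2: Compute squared deviations from the mean:
  (23 - 16.75)^2 = 39.0625
  (24 - 16.75)^2 = 52.5625
  (17 - 16.75)^2 = 0.0625
  (12 - 16.75)^2 = 22.5625
  (4 - 16.75)^2 = 162.5625
  (12 - 16.75)^2 = 22.5625
  (13 - 16.75)^2 = 14.0625
  (29 - 16.75)^2 = 150.0625
Step 3: Sum of squared deviations = 463.5
Step 4: Population variance = 463.5 / 8 = 57.9375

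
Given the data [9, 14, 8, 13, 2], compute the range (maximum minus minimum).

12

Step 1: Identify the maximum value: max = 14
Step 2: Identify the minimum value: min = 2
Step 3: Range = max - min = 14 - 2 = 12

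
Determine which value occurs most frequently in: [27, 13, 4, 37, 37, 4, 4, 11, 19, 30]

4

Step 1: Count the frequency of each value:
  4: appears 3 time(s)
  11: appears 1 time(s)
  13: appears 1 time(s)
  19: appears 1 time(s)
  27: appears 1 time(s)
  30: appears 1 time(s)
  37: appears 2 time(s)
Step 2: The value 4 appears most frequently (3 times).
Step 3: Mode = 4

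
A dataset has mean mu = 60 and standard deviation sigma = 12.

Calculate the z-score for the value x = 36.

-2

Step 1: Recall the z-score formula: z = (x - mu) / sigma
Step 2: Substitute values: z = (36 - 60) / 12
Step 3: z = -24 / 12 = -2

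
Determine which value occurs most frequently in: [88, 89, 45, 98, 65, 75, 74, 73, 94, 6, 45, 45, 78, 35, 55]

45

Step 1: Count the frequency of each value:
  6: appears 1 time(s)
  35: appears 1 time(s)
  45: appears 3 time(s)
  55: appears 1 time(s)
  65: appears 1 time(s)
  73: appears 1 time(s)
  74: appears 1 time(s)
  75: appears 1 time(s)
  78: appears 1 time(s)
  88: appears 1 time(s)
  89: appears 1 time(s)
  94: appears 1 time(s)
  98: appears 1 time(s)
Step 2: The value 45 appears most frequently (3 times).
Step 3: Mode = 45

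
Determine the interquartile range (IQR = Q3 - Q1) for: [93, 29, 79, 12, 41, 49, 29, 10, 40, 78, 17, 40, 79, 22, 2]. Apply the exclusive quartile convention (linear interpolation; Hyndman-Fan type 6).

61

Step 1: Sort the data: [2, 10, 12, 17, 22, 29, 29, 40, 40, 41, 49, 78, 79, 79, 93]
Step 2: n = 15
Step 3: Using the exclusive quartile method:
  Q1 = 17
  Q2 (median) = 40
  Q3 = 78
  IQR = Q3 - Q1 = 78 - 17 = 61
Step 4: IQR = 61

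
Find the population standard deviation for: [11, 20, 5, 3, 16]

6.4187

Step 1: Compute the mean: 11
Step 2: Sum of squared deviations from the mean: 206
Step 3: Population variance = 206 / 5 = 41.2
Step 4: Standard deviation = sqrt(41.2) = 6.4187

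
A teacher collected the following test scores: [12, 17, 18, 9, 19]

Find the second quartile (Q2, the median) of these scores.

17

Step 1: Sort the data: [9, 12, 17, 18, 19]
Step 2: n = 5
Step 3: Q2 is the median. Since n is odd, it is the middle value at position 3: 17
Step 4: Q2 = 17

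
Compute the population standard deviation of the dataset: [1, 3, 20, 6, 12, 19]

7.4256

Step 1: Compute the mean: 10.1667
Step 2: Sum of squared deviations from the mean: 330.8333
Step 3: Population variance = 330.8333 / 6 = 55.1389
Step 4: Standard deviation = sqrt(55.1389) = 7.4256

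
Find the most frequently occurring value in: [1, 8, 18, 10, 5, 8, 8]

8

Step 1: Count the frequency of each value:
  1: appears 1 time(s)
  5: appears 1 time(s)
  8: appears 3 time(s)
  10: appears 1 time(s)
  18: appears 1 time(s)
Step 2: The value 8 appears most frequently (3 times).
Step 3: Mode = 8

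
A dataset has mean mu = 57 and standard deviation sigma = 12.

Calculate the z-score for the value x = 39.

-1.5

Step 1: Recall the z-score formula: z = (x - mu) / sigma
Step 2: Substitute values: z = (39 - 57) / 12
Step 3: z = -18 / 12 = -1.5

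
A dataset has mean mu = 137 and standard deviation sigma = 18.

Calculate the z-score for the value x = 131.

-0.3333

Step 1: Recall the z-score formula: z = (x - mu) / sigma
Step 2: Substitute values: z = (131 - 137) / 18
Step 3: z = -6 / 18 = -0.3333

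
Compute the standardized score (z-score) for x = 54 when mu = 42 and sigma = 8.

1.5

Step 1: Recall the z-score formula: z = (x - mu) / sigma
Step 2: Substitute values: z = (54 - 42) / 8
Step 3: z = 12 / 8 = 1.5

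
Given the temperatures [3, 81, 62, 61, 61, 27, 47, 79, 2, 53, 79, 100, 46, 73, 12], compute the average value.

52.4

Step 1: Sum all values: 3 + 81 + 62 + 61 + 61 + 27 + 47 + 79 + 2 + 53 + 79 + 100 + 46 + 73 + 12 = 786
Step 2: Count the number of values: n = 15
Step 3: Mean = sum / n = 786 / 15 = 52.4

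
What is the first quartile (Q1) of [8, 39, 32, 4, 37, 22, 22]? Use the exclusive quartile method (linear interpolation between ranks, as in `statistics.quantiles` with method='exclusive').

8

Step 1: Sort the data: [4, 8, 22, 22, 32, 37, 39]
Step 2: n = 7
Step 3: Using the exclusive quartile method:
  Q1 = 8
  Q2 (median) = 22
  Q3 = 37
  IQR = Q3 - Q1 = 37 - 8 = 29
Step 4: Q1 = 8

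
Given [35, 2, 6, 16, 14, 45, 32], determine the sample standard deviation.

16.0816

Step 1: Compute the mean: 21.4286
Step 2: Sum of squared deviations from the mean: 1551.7143
Step 3: Sample variance = 1551.7143 / 6 = 258.619
Step 4: Standard deviation = sqrt(258.619) = 16.0816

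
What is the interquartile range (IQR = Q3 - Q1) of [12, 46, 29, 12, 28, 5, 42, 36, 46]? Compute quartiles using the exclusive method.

32

Step 1: Sort the data: [5, 12, 12, 28, 29, 36, 42, 46, 46]
Step 2: n = 9
Step 3: Using the exclusive quartile method:
  Q1 = 12
  Q2 (median) = 29
  Q3 = 44
  IQR = Q3 - Q1 = 44 - 12 = 32
Step 4: IQR = 32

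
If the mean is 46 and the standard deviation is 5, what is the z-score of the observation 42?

-0.8

Step 1: Recall the z-score formula: z = (x - mu) / sigma
Step 2: Substitute values: z = (42 - 46) / 5
Step 3: z = -4 / 5 = -0.8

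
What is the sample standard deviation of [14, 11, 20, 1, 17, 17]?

6.7725

Step 1: Compute the mean: 13.3333
Step 2: Sum of squared deviations from the mean: 229.3333
Step 3: Sample variance = 229.3333 / 5 = 45.8667
Step 4: Standard deviation = sqrt(45.8667) = 6.7725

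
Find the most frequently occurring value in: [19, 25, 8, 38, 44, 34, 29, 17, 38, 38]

38

Step 1: Count the frequency of each value:
  8: appears 1 time(s)
  17: appears 1 time(s)
  19: appears 1 time(s)
  25: appears 1 time(s)
  29: appears 1 time(s)
  34: appears 1 time(s)
  38: appears 3 time(s)
  44: appears 1 time(s)
Step 2: The value 38 appears most frequently (3 times).
Step 3: Mode = 38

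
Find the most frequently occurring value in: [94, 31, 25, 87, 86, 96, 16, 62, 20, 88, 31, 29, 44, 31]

31

Step 1: Count the frequency of each value:
  16: appears 1 time(s)
  20: appears 1 time(s)
  25: appears 1 time(s)
  29: appears 1 time(s)
  31: appears 3 time(s)
  44: appears 1 time(s)
  62: appears 1 time(s)
  86: appears 1 time(s)
  87: appears 1 time(s)
  88: appears 1 time(s)
  94: appears 1 time(s)
  96: appears 1 time(s)
Step 2: The value 31 appears most frequently (3 times).
Step 3: Mode = 31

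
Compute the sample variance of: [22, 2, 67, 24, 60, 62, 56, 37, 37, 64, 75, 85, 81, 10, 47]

661.2571

Step 1: Compute the mean: (22 + 2 + 67 + 24 + 60 + 62 + 56 + 37 + 37 + 64 + 75 + 85 + 81 + 10 + 47) / 15 = 48.6
Step 2: Compute squared deviations from the mean:
  (22 - 48.6)^2 = 707.56
  (2 - 48.6)^2 = 2171.56
  (67 - 48.6)^2 = 338.56
  (24 - 48.6)^2 = 605.16
  (60 - 48.6)^2 = 129.96
  (62 - 48.6)^2 = 179.56
  (56 - 48.6)^2 = 54.76
  (37 - 48.6)^2 = 134.56
  (37 - 48.6)^2 = 134.56
  (64 - 48.6)^2 = 237.16
  (75 - 48.6)^2 = 696.96
  (85 - 48.6)^2 = 1324.96
  (81 - 48.6)^2 = 1049.76
  (10 - 48.6)^2 = 1489.96
  (47 - 48.6)^2 = 2.56
Step 3: Sum of squared deviations = 9257.6
Step 4: Sample variance = 9257.6 / 14 = 661.2571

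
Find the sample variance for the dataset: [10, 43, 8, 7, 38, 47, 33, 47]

318.125

Step 1: Compute the mean: (10 + 43 + 8 + 7 + 38 + 47 + 33 + 47) / 8 = 29.125
Step 2: Compute squared deviations from the mean:
  (10 - 29.125)^2 = 365.7656
  (43 - 29.125)^2 = 192.5156
  (8 - 29.125)^2 = 446.2656
  (7 - 29.125)^2 = 489.5156
  (38 - 29.125)^2 = 78.7656
  (47 - 29.125)^2 = 319.5156
  (33 - 29.125)^2 = 15.0156
  (47 - 29.125)^2 = 319.5156
Step 3: Sum of squared deviations = 2226.875
Step 4: Sample variance = 2226.875 / 7 = 318.125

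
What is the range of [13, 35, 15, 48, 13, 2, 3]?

46

Step 1: Identify the maximum value: max = 48
Step 2: Identify the minimum value: min = 2
Step 3: Range = max - min = 48 - 2 = 46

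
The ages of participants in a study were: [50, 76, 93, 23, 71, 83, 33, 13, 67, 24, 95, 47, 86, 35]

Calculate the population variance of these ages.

735.9796

Step 1: Compute the mean: (50 + 76 + 93 + 23 + 71 + 83 + 33 + 13 + 67 + 24 + 95 + 47 + 86 + 35) / 14 = 56.8571
Step 2: Compute squared deviations from the mean:
  (50 - 56.8571)^2 = 47.0204
  (76 - 56.8571)^2 = 366.449
  (93 - 56.8571)^2 = 1306.3061
  (23 - 56.8571)^2 = 1146.3061
  (71 - 56.8571)^2 = 200.0204
  (83 - 56.8571)^2 = 683.449
  (33 - 56.8571)^2 = 569.1633
  (13 - 56.8571)^2 = 1923.449
  (67 - 56.8571)^2 = 102.8776
  (24 - 56.8571)^2 = 1079.5918
  (95 - 56.8571)^2 = 1454.8776
  (47 - 56.8571)^2 = 97.1633
  (86 - 56.8571)^2 = 849.3061
  (35 - 56.8571)^2 = 477.7347
Step 3: Sum of squared deviations = 10303.7143
Step 4: Population variance = 10303.7143 / 14 = 735.9796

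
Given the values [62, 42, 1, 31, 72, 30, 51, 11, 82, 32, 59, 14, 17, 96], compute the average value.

42.8571

Step 1: Sum all values: 62 + 42 + 1 + 31 + 72 + 30 + 51 + 11 + 82 + 32 + 59 + 14 + 17 + 96 = 600
Step 2: Count the number of values: n = 14
Step 3: Mean = sum / n = 600 / 14 = 42.8571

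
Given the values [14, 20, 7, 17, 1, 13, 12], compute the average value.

12

Step 1: Sum all values: 14 + 20 + 7 + 17 + 1 + 13 + 12 = 84
Step 2: Count the number of values: n = 7
Step 3: Mean = sum / n = 84 / 7 = 12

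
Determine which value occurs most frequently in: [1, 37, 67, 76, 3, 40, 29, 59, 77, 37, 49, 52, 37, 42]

37

Step 1: Count the frequency of each value:
  1: appears 1 time(s)
  3: appears 1 time(s)
  29: appears 1 time(s)
  37: appears 3 time(s)
  40: appears 1 time(s)
  42: appears 1 time(s)
  49: appears 1 time(s)
  52: appears 1 time(s)
  59: appears 1 time(s)
  67: appears 1 time(s)
  76: appears 1 time(s)
  77: appears 1 time(s)
Step 2: The value 37 appears most frequently (3 times).
Step 3: Mode = 37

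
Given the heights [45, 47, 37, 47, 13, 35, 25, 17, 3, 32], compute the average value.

30.1

Step 1: Sum all values: 45 + 47 + 37 + 47 + 13 + 35 + 25 + 17 + 3 + 32 = 301
Step 2: Count the number of values: n = 10
Step 3: Mean = sum / n = 301 / 10 = 30.1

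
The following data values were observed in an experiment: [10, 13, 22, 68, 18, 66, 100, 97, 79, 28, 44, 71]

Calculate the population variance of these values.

987.2222

Step 1: Compute the mean: (10 + 13 + 22 + 68 + 18 + 66 + 100 + 97 + 79 + 28 + 44 + 71) / 12 = 51.3333
Step 2: Compute squared deviations from the mean:
  (10 - 51.3333)^2 = 1708.4444
  (13 - 51.3333)^2 = 1469.4444
  (22 - 51.3333)^2 = 860.4444
  (68 - 51.3333)^2 = 277.7778
  (18 - 51.3333)^2 = 1111.1111
  (66 - 51.3333)^2 = 215.1111
  (100 - 51.3333)^2 = 2368.4444
  (97 - 51.3333)^2 = 2085.4444
  (79 - 51.3333)^2 = 765.4444
  (28 - 51.3333)^2 = 544.4444
  (44 - 51.3333)^2 = 53.7778
  (71 - 51.3333)^2 = 386.7778
Step 3: Sum of squared deviations = 11846.6667
Step 4: Population variance = 11846.6667 / 12 = 987.2222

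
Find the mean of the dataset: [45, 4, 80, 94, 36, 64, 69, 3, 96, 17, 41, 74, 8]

48.5385

Step 1: Sum all values: 45 + 4 + 80 + 94 + 36 + 64 + 69 + 3 + 96 + 17 + 41 + 74 + 8 = 631
Step 2: Count the number of values: n = 13
Step 3: Mean = sum / n = 631 / 13 = 48.5385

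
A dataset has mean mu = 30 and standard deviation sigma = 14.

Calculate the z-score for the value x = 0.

-2.1429

Step 1: Recall the z-score formula: z = (x - mu) / sigma
Step 2: Substitute values: z = (0 - 30) / 14
Step 3: z = -30 / 14 = -2.1429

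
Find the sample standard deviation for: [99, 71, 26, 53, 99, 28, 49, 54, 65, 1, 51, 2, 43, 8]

31.4853

Step 1: Compute the mean: 46.3571
Step 2: Sum of squared deviations from the mean: 12887.2143
Step 3: Sample variance = 12887.2143 / 13 = 991.3242
Step 4: Standard deviation = sqrt(991.3242) = 31.4853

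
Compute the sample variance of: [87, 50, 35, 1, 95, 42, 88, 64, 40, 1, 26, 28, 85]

1042.0897

Step 1: Compute the mean: (87 + 50 + 35 + 1 + 95 + 42 + 88 + 64 + 40 + 1 + 26 + 28 + 85) / 13 = 49.3846
Step 2: Compute squared deviations from the mean:
  (87 - 49.3846)^2 = 1414.9172
  (50 - 49.3846)^2 = 0.3787
  (35 - 49.3846)^2 = 206.9172
  (1 - 49.3846)^2 = 2341.071
  (95 - 49.3846)^2 = 2080.7633
  (42 - 49.3846)^2 = 54.5325
  (88 - 49.3846)^2 = 1491.1479
  (64 - 49.3846)^2 = 213.6095
  (40 - 49.3846)^2 = 88.071
  (1 - 49.3846)^2 = 2341.071
  (26 - 49.3846)^2 = 546.8402
  (28 - 49.3846)^2 = 457.3018
  (85 - 49.3846)^2 = 1268.4556
Step 3: Sum of squared deviations = 12505.0769
Step 4: Sample variance = 12505.0769 / 12 = 1042.0897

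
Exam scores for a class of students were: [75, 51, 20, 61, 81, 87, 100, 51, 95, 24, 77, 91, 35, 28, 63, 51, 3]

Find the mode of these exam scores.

51

Step 1: Count the frequency of each value:
  3: appears 1 time(s)
  20: appears 1 time(s)
  24: appears 1 time(s)
  28: appears 1 time(s)
  35: appears 1 time(s)
  51: appears 3 time(s)
  61: appears 1 time(s)
  63: appears 1 time(s)
  75: appears 1 time(s)
  77: appears 1 time(s)
  81: appears 1 time(s)
  87: appears 1 time(s)
  91: appears 1 time(s)
  95: appears 1 time(s)
  100: appears 1 time(s)
Step 2: The value 51 appears most frequently (3 times).
Step 3: Mode = 51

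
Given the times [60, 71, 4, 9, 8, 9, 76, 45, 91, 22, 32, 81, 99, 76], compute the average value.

48.7857

Step 1: Sum all values: 60 + 71 + 4 + 9 + 8 + 9 + 76 + 45 + 91 + 22 + 32 + 81 + 99 + 76 = 683
Step 2: Count the number of values: n = 14
Step 3: Mean = sum / n = 683 / 14 = 48.7857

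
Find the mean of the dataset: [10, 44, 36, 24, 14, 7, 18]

21.8571

Step 1: Sum all values: 10 + 44 + 36 + 24 + 14 + 7 + 18 = 153
Step 2: Count the number of values: n = 7
Step 3: Mean = sum / n = 153 / 7 = 21.8571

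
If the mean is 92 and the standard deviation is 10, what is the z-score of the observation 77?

-1.5

Step 1: Recall the z-score formula: z = (x - mu) / sigma
Step 2: Substitute values: z = (77 - 92) / 10
Step 3: z = -15 / 10 = -1.5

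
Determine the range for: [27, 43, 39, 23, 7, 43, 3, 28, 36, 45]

42

Step 1: Identify the maximum value: max = 45
Step 2: Identify the minimum value: min = 3
Step 3: Range = max - min = 45 - 3 = 42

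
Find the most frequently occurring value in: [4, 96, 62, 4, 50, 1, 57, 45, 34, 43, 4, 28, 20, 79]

4

Step 1: Count the frequency of each value:
  1: appears 1 time(s)
  4: appears 3 time(s)
  20: appears 1 time(s)
  28: appears 1 time(s)
  34: appears 1 time(s)
  43: appears 1 time(s)
  45: appears 1 time(s)
  50: appears 1 time(s)
  57: appears 1 time(s)
  62: appears 1 time(s)
  79: appears 1 time(s)
  96: appears 1 time(s)
Step 2: The value 4 appears most frequently (3 times).
Step 3: Mode = 4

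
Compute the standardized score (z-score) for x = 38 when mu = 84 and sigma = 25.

-1.84

Step 1: Recall the z-score formula: z = (x - mu) / sigma
Step 2: Substitute values: z = (38 - 84) / 25
Step 3: z = -46 / 25 = -1.84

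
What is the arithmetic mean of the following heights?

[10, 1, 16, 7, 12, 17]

10.5

Step 1: Sum all values: 10 + 1 + 16 + 7 + 12 + 17 = 63
Step 2: Count the number of values: n = 6
Step 3: Mean = sum / n = 63 / 6 = 10.5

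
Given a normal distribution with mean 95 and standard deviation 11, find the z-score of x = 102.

0.6364

Step 1: Recall the z-score formula: z = (x - mu) / sigma
Step 2: Substitute values: z = (102 - 95) / 11
Step 3: z = 7 / 11 = 0.6364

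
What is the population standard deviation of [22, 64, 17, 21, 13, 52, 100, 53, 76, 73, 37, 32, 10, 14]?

27.288

Step 1: Compute the mean: 41.7143
Step 2: Sum of squared deviations from the mean: 10424.8571
Step 3: Population variance = 10424.8571 / 14 = 744.6327
Step 4: Standard deviation = sqrt(744.6327) = 27.288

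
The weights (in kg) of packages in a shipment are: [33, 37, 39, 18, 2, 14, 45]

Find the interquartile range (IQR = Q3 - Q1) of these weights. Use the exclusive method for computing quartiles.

25

Step 1: Sort the data: [2, 14, 18, 33, 37, 39, 45]
Step 2: n = 7
Step 3: Using the exclusive quartile method:
  Q1 = 14
  Q2 (median) = 33
  Q3 = 39
  IQR = Q3 - Q1 = 39 - 14 = 25
Step 4: IQR = 25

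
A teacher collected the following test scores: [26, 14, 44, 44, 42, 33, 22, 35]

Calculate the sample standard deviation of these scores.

11.0583

Step 1: Compute the mean: 32.5
Step 2: Sum of squared deviations from the mean: 856
Step 3: Sample variance = 856 / 7 = 122.2857
Step 4: Standard deviation = sqrt(122.2857) = 11.0583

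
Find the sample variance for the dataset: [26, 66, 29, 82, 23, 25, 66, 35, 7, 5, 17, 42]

595.2955

Step 1: Compute the mean: (26 + 66 + 29 + 82 + 23 + 25 + 66 + 35 + 7 + 5 + 17 + 42) / 12 = 35.25
Step 2: Compute squared deviations from the mean:
  (26 - 35.25)^2 = 85.5625
  (66 - 35.25)^2 = 945.5625
  (29 - 35.25)^2 = 39.0625
  (82 - 35.25)^2 = 2185.5625
  (23 - 35.25)^2 = 150.0625
  (25 - 35.25)^2 = 105.0625
  (66 - 35.25)^2 = 945.5625
  (35 - 35.25)^2 = 0.0625
  (7 - 35.25)^2 = 798.0625
  (5 - 35.25)^2 = 915.0625
  (17 - 35.25)^2 = 333.0625
  (42 - 35.25)^2 = 45.5625
Step 3: Sum of squared deviations = 6548.25
Step 4: Sample variance = 6548.25 / 11 = 595.2955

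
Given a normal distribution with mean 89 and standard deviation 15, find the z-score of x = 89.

0

Step 1: Recall the z-score formula: z = (x - mu) / sigma
Step 2: Substitute values: z = (89 - 89) / 15
Step 3: z = 0 / 15 = 0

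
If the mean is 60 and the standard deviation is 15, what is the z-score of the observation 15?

-3

Step 1: Recall the z-score formula: z = (x - mu) / sigma
Step 2: Substitute values: z = (15 - 60) / 15
Step 3: z = -45 / 15 = -3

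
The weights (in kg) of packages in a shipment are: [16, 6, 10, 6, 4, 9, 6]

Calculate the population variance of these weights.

13.8367

Step 1: Compute the mean: (16 + 6 + 10 + 6 + 4 + 9 + 6) / 7 = 8.1429
Step 2: Compute squared deviations from the mean:
  (16 - 8.1429)^2 = 61.7347
  (6 - 8.1429)^2 = 4.5918
  (10 - 8.1429)^2 = 3.449
  (6 - 8.1429)^2 = 4.5918
  (4 - 8.1429)^2 = 17.1633
  (9 - 8.1429)^2 = 0.7347
  (6 - 8.1429)^2 = 4.5918
Step 3: Sum of squared deviations = 96.8571
Step 4: Population variance = 96.8571 / 7 = 13.8367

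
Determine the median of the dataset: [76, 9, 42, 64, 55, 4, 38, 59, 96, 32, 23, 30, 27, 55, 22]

38

Step 1: Sort the data in ascending order: [4, 9, 22, 23, 27, 30, 32, 38, 42, 55, 55, 59, 64, 76, 96]
Step 2: The number of values is n = 15.
Step 3: Since n is odd, the median is the middle value at position 8: 38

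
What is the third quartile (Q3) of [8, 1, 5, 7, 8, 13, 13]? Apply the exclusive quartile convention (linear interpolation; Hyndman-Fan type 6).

13

Step 1: Sort the data: [1, 5, 7, 8, 8, 13, 13]
Step 2: n = 7
Step 3: Using the exclusive quartile method:
  Q1 = 5
  Q2 (median) = 8
  Q3 = 13
  IQR = Q3 - Q1 = 13 - 5 = 8
Step 4: Q3 = 13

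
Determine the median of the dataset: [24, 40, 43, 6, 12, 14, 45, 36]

30

Step 1: Sort the data in ascending order: [6, 12, 14, 24, 36, 40, 43, 45]
Step 2: The number of values is n = 8.
Step 3: Since n is even, the median is the average of positions 4 and 5:
  Median = (24 + 36) / 2 = 30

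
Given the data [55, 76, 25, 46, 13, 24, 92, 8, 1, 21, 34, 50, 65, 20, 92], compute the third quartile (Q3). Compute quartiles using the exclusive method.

65

Step 1: Sort the data: [1, 8, 13, 20, 21, 24, 25, 34, 46, 50, 55, 65, 76, 92, 92]
Step 2: n = 15
Step 3: Using the exclusive quartile method:
  Q1 = 20
  Q2 (median) = 34
  Q3 = 65
  IQR = Q3 - Q1 = 65 - 20 = 45
Step 4: Q3 = 65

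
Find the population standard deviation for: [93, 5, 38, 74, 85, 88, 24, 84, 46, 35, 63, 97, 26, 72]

28.7438

Step 1: Compute the mean: 59.2857
Step 2: Sum of squared deviations from the mean: 11566.8571
Step 3: Population variance = 11566.8571 / 14 = 826.2041
Step 4: Standard deviation = sqrt(826.2041) = 28.7438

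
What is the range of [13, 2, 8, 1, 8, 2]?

12

Step 1: Identify the maximum value: max = 13
Step 2: Identify the minimum value: min = 1
Step 3: Range = max - min = 13 - 1 = 12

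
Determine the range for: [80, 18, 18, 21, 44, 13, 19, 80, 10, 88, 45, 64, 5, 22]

83

Step 1: Identify the maximum value: max = 88
Step 2: Identify the minimum value: min = 5
Step 3: Range = max - min = 88 - 5 = 83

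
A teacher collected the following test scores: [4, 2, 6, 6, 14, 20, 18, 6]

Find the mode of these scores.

6

Step 1: Count the frequency of each value:
  2: appears 1 time(s)
  4: appears 1 time(s)
  6: appears 3 time(s)
  14: appears 1 time(s)
  18: appears 1 time(s)
  20: appears 1 time(s)
Step 2: The value 6 appears most frequently (3 times).
Step 3: Mode = 6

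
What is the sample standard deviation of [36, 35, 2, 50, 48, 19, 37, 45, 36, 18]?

15.1892

Step 1: Compute the mean: 32.6
Step 2: Sum of squared deviations from the mean: 2076.4
Step 3: Sample variance = 2076.4 / 9 = 230.7111
Step 4: Standard deviation = sqrt(230.7111) = 15.1892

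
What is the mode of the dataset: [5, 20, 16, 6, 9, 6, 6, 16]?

6

Step 1: Count the frequency of each value:
  5: appears 1 time(s)
  6: appears 3 time(s)
  9: appears 1 time(s)
  16: appears 2 time(s)
  20: appears 1 time(s)
Step 2: The value 6 appears most frequently (3 times).
Step 3: Mode = 6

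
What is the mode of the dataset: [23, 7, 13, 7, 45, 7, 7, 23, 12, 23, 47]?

7

Step 1: Count the frequency of each value:
  7: appears 4 time(s)
  12: appears 1 time(s)
  13: appears 1 time(s)
  23: appears 3 time(s)
  45: appears 1 time(s)
  47: appears 1 time(s)
Step 2: The value 7 appears most frequently (4 times).
Step 3: Mode = 7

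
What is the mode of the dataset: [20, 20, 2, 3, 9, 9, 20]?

20

Step 1: Count the frequency of each value:
  2: appears 1 time(s)
  3: appears 1 time(s)
  9: appears 2 time(s)
  20: appears 3 time(s)
Step 2: The value 20 appears most frequently (3 times).
Step 3: Mode = 20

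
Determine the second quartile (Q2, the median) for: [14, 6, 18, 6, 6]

6

Step 1: Sort the data: [6, 6, 6, 14, 18]
Step 2: n = 5
Step 3: Q2 is the median. Since n is odd, it is the middle value at position 3: 6
Step 4: Q2 = 6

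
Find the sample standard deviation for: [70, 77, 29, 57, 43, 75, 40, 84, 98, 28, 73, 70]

22.4378

Step 1: Compute the mean: 62
Step 2: Sum of squared deviations from the mean: 5538
Step 3: Sample variance = 5538 / 11 = 503.4545
Step 4: Standard deviation = sqrt(503.4545) = 22.4378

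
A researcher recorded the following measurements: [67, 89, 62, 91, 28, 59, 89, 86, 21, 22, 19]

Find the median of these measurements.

62

Step 1: Sort the data in ascending order: [19, 21, 22, 28, 59, 62, 67, 86, 89, 89, 91]
Step 2: The number of values is n = 11.
Step 3: Since n is odd, the median is the middle value at position 6: 62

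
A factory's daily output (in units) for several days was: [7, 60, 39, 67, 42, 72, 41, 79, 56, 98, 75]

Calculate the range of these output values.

91

Step 1: Identify the maximum value: max = 98
Step 2: Identify the minimum value: min = 7
Step 3: Range = max - min = 98 - 7 = 91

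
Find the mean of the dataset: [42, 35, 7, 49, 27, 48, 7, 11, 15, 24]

26.5

Step 1: Sum all values: 42 + 35 + 7 + 49 + 27 + 48 + 7 + 11 + 15 + 24 = 265
Step 2: Count the number of values: n = 10
Step 3: Mean = sum / n = 265 / 10 = 26.5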